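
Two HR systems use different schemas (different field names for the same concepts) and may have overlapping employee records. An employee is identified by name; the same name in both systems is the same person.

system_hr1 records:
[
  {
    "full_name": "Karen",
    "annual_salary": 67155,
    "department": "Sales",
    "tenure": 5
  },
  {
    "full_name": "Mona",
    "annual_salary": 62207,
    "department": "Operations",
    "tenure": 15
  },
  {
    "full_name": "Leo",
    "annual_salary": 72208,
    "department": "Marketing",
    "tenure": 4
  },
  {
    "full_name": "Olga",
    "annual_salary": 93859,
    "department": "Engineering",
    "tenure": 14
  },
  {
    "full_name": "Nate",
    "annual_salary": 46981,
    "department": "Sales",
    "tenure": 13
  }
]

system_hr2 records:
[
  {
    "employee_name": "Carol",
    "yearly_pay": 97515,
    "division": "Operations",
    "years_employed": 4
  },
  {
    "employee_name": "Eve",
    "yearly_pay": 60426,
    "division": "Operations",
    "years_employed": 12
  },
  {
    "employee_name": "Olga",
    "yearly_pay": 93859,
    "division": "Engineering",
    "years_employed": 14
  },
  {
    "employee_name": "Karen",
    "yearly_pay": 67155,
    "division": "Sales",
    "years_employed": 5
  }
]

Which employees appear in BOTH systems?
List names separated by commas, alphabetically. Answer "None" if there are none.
Karen, Olga

Schema mapping: "full_name" (system_hr1) = "employee_name" (system_hr2) = employee name

Names in system_hr1: ['Karen', 'Leo', 'Mona', 'Nate', 'Olga']
Names in system_hr2: ['Carol', 'Eve', 'Karen', 'Olga']

Intersection: ['Karen', 'Olga']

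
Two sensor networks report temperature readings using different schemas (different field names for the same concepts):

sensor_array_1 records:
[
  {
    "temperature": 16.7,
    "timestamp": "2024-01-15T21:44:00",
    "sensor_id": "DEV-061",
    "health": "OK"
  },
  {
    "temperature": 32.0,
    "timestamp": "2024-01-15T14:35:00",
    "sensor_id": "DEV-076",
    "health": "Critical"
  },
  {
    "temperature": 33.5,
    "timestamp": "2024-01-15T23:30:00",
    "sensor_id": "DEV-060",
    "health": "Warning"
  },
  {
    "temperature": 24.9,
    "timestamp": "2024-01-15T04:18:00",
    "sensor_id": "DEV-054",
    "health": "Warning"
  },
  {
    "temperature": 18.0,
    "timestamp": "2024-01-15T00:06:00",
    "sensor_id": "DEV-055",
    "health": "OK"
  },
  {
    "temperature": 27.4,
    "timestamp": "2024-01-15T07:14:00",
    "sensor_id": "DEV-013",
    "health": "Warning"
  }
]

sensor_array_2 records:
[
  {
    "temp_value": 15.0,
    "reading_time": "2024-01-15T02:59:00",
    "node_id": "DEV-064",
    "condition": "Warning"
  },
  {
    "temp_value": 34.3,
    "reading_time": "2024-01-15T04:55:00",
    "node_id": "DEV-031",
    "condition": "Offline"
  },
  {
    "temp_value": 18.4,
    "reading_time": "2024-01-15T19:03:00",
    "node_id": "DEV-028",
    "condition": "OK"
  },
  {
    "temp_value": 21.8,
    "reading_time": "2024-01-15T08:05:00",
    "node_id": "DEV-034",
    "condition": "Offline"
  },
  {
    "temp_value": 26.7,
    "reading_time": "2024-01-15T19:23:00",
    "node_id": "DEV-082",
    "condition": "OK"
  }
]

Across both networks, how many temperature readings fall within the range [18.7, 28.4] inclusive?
4

Schema mapping: "temperature" (sensor_array_1) = "temp_value" (sensor_array_2) = temperature

Readings in [18.7, 28.4] from sensor_array_1: 2
Readings in [18.7, 28.4] from sensor_array_2: 2

Total count: 2 + 2 = 4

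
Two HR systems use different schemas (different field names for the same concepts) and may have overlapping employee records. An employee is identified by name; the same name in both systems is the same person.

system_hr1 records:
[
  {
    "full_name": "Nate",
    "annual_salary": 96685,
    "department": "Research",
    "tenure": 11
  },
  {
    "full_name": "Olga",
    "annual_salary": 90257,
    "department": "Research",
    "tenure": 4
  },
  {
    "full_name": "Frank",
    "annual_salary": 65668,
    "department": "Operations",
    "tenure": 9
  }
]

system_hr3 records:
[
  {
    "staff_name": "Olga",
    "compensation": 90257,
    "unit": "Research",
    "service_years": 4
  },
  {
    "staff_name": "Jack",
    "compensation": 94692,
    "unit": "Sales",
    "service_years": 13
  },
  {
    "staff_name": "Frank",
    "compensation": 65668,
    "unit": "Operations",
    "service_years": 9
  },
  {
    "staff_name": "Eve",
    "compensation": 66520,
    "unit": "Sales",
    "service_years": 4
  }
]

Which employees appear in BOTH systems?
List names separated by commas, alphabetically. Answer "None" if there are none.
Frank, Olga

Schema mapping: "full_name" (system_hr1) = "staff_name" (system_hr3) = employee name

Names in system_hr1: ['Frank', 'Nate', 'Olga']
Names in system_hr3: ['Eve', 'Frank', 'Jack', 'Olga']

Intersection: ['Frank', 'Olga']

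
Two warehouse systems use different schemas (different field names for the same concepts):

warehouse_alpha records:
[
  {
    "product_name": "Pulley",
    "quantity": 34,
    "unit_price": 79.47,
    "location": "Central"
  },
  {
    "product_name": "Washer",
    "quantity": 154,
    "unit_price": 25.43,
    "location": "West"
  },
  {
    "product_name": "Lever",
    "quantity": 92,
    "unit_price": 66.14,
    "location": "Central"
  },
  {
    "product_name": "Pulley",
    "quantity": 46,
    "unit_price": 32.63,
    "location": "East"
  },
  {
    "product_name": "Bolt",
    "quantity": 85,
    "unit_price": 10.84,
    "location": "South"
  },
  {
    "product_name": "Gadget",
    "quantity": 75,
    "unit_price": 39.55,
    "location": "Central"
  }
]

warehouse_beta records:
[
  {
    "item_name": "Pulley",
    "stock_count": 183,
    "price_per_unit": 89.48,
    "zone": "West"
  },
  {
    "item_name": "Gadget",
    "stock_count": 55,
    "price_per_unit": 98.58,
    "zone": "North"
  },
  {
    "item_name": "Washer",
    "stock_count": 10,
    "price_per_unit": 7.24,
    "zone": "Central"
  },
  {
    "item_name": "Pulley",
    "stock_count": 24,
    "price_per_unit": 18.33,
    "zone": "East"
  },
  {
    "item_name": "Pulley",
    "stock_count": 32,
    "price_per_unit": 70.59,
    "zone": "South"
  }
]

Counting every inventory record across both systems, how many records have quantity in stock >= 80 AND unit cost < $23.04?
1

Schema mappings:
- "quantity" (warehouse_alpha) = "stock_count" (warehouse_beta) = quantity
- "unit_price" (warehouse_alpha) = "price_per_unit" (warehouse_beta) = unit cost

Records meeting both conditions in warehouse_alpha: 1
Records meeting both conditions in warehouse_beta: 0

Total: 1 + 0 = 1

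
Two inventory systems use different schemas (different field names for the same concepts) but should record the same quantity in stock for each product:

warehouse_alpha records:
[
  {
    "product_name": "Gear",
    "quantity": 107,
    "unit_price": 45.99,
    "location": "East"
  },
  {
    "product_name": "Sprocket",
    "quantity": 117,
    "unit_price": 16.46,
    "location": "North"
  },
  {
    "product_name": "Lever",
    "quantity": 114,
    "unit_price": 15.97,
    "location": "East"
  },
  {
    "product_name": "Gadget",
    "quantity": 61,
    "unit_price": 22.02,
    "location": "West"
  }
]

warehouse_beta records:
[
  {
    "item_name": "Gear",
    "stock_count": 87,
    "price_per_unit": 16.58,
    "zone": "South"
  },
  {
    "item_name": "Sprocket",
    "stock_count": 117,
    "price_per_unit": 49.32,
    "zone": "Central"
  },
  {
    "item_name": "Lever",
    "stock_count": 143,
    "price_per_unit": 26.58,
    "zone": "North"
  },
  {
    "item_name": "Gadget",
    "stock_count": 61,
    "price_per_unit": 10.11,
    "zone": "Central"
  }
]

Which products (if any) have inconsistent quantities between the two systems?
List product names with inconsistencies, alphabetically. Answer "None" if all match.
Gear, Lever

Schema mappings:
- "product_name" (warehouse_alpha) = "item_name" (warehouse_beta) = product name
- "quantity" (warehouse_alpha) = "stock_count" (warehouse_beta) = quantity

Comparison:
  Gear: 107 vs 87 - MISMATCH
  Sprocket: 117 vs 117 - MATCH
  Lever: 114 vs 143 - MISMATCH
  Gadget: 61 vs 61 - MATCH

Products with inconsistencies: Gear, Lever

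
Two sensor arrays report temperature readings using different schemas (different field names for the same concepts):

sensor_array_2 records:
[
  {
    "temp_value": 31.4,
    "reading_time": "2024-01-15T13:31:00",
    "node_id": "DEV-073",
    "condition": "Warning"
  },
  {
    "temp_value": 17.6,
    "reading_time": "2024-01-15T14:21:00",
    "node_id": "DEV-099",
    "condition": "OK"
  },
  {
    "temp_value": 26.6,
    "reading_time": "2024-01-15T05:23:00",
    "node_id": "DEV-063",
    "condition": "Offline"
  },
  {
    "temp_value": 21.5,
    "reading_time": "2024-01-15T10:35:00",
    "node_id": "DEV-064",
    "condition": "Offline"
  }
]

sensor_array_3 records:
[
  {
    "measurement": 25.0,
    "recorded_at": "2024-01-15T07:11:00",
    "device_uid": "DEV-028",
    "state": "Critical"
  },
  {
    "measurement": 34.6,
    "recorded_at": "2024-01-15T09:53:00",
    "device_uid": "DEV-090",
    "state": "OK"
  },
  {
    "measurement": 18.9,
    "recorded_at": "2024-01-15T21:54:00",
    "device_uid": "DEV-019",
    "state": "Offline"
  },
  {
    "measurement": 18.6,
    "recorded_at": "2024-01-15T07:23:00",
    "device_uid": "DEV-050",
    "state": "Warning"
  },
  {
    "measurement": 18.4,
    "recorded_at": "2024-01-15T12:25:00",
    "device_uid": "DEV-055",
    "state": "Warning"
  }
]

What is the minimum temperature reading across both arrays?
17.6

Schema mapping: "temp_value" (sensor_array_2) = "measurement" (sensor_array_3) = temperature reading

Minimum in sensor_array_2: 17.6
Minimum in sensor_array_3: 18.4

Overall minimum: min(17.6, 18.4) = 17.6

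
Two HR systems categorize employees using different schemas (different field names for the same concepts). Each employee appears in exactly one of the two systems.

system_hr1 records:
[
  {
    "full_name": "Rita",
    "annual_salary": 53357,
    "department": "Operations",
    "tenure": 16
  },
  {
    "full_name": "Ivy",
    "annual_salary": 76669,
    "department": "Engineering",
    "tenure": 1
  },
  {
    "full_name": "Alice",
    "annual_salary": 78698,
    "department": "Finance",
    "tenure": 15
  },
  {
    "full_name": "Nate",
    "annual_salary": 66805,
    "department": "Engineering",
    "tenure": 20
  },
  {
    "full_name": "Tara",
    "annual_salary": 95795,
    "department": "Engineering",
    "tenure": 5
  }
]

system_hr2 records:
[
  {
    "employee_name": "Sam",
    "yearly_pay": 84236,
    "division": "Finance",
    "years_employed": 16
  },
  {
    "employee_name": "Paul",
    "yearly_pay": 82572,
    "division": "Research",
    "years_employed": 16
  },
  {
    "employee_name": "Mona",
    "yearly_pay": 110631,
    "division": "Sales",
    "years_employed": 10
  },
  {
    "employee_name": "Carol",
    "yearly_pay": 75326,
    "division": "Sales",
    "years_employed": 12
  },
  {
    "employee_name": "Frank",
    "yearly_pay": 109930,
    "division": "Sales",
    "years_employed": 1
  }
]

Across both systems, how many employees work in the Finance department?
2

Schema mapping: "department" (system_hr1) = "division" (system_hr2) = department

Finance employees in system_hr1: 1
Finance employees in system_hr2: 1

Total in Finance: 1 + 1 = 2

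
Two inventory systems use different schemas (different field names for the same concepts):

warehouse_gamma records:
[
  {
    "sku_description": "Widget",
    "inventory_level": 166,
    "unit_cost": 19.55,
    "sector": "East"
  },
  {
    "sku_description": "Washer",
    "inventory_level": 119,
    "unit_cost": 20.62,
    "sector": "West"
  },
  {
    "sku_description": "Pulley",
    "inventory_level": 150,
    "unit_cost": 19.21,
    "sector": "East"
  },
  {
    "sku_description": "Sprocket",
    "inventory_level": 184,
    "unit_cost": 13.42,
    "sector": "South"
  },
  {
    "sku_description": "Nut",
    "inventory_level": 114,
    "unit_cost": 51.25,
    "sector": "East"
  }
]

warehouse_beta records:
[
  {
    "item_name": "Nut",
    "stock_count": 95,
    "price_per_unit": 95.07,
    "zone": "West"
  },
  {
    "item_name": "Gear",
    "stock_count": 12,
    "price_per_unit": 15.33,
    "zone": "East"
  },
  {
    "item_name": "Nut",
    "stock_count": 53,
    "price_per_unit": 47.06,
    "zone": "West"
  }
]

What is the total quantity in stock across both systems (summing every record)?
893

To reconcile these schemas, identify the field holding the quantity in stock in each system:
1. In warehouse_gamma it is "inventory_level"
2. In warehouse_beta it is "stock_count"

From warehouse_gamma: 166 + 119 + 150 + 184 + 114 = 733
From warehouse_beta: 95 + 12 + 53 = 160

Total: 733 + 160 = 893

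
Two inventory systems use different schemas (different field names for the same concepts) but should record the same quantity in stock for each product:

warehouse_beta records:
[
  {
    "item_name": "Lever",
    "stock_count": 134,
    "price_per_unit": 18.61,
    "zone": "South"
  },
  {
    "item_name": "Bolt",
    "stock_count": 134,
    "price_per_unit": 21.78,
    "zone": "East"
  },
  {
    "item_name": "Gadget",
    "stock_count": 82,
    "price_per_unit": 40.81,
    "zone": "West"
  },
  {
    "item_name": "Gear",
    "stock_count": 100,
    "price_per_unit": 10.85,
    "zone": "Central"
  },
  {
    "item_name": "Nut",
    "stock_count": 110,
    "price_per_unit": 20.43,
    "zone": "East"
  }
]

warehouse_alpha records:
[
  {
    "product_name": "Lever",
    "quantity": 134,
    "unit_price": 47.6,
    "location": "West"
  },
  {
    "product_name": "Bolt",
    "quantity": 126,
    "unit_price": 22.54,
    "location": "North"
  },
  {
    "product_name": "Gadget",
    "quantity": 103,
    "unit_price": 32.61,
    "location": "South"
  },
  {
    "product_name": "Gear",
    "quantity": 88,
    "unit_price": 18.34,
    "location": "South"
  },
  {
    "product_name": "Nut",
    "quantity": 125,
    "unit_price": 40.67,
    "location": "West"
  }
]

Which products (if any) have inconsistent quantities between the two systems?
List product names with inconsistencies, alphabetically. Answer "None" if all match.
Bolt, Gadget, Gear, Nut

Schema mappings:
- "item_name" (warehouse_beta) = "product_name" (warehouse_alpha) = product name
- "stock_count" (warehouse_beta) = "quantity" (warehouse_alpha) = quantity

Comparison:
  Lever: 134 vs 134 - MATCH
  Bolt: 134 vs 126 - MISMATCH
  Gadget: 82 vs 103 - MISMATCH
  Gear: 100 vs 88 - MISMATCH
  Nut: 110 vs 125 - MISMATCH

Products with inconsistencies: Bolt, Gadget, Gear, Nut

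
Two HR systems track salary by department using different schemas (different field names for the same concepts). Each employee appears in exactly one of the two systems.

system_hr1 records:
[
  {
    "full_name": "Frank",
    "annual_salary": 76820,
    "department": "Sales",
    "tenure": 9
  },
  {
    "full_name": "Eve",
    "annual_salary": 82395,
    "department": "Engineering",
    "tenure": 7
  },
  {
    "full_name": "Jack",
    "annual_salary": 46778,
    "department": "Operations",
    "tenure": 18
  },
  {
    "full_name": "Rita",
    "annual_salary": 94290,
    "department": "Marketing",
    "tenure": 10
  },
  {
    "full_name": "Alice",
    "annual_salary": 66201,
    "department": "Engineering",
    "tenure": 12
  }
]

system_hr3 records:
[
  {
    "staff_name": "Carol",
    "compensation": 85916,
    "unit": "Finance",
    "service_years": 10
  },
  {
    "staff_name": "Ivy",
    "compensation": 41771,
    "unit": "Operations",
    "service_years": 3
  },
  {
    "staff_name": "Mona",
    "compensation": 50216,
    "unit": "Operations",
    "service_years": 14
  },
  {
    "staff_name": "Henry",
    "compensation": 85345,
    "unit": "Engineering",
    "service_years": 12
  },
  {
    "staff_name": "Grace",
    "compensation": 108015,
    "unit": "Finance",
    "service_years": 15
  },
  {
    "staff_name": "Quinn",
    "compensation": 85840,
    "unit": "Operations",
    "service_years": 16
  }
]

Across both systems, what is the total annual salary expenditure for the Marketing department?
94290

Schema mappings:
- "department" (system_hr1) = "unit" (system_hr3) = department
- "annual_salary" (system_hr1) = "compensation" (system_hr3) = salary

Marketing salaries from system_hr1: 94290
Marketing salaries from system_hr3: 0

Total: 94290 + 0 = 94290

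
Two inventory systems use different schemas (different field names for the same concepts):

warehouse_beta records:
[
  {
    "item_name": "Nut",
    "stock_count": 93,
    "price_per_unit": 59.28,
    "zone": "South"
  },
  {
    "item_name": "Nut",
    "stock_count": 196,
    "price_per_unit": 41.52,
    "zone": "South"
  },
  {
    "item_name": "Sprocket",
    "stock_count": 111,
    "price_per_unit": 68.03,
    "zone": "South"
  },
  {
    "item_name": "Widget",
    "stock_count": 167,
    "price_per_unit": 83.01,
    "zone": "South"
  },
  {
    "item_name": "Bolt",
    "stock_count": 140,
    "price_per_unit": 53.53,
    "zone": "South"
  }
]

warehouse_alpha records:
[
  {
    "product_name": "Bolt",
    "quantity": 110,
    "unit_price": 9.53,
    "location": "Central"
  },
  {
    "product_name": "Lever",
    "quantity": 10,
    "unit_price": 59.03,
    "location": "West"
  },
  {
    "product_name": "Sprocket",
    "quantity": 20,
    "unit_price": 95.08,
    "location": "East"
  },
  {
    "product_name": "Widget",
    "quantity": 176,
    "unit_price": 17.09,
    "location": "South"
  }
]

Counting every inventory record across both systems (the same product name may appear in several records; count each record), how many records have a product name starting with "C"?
0

Schema mapping: "item_name" (warehouse_beta) = "product_name" (warehouse_alpha) = product name

Records with product name starting with "C" in warehouse_beta: 0
Records with product name starting with "C" in warehouse_alpha: 0

Total: 0 + 0 = 0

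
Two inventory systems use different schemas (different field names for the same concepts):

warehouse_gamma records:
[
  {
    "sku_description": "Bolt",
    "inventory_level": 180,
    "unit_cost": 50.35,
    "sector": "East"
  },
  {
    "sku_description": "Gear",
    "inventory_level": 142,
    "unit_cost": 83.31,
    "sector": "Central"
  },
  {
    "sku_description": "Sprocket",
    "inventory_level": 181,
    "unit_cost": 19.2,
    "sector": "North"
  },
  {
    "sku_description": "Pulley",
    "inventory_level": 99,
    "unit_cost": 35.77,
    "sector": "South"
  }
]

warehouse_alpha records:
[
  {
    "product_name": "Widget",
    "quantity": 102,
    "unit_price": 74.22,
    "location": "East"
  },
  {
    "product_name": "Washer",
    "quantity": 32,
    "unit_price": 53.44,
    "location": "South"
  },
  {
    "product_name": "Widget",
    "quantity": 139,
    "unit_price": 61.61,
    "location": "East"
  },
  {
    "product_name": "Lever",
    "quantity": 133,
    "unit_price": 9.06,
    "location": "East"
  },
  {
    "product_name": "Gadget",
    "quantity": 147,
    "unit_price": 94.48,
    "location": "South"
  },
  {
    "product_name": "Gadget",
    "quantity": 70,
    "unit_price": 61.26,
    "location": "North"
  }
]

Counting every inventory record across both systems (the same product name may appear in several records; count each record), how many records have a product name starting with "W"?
3

Schema mapping: "sku_description" (warehouse_gamma) = "product_name" (warehouse_alpha) = product name

Records with product name starting with "W" in warehouse_gamma: 0
Records with product name starting with "W" in warehouse_alpha: 3

Total: 0 + 3 = 3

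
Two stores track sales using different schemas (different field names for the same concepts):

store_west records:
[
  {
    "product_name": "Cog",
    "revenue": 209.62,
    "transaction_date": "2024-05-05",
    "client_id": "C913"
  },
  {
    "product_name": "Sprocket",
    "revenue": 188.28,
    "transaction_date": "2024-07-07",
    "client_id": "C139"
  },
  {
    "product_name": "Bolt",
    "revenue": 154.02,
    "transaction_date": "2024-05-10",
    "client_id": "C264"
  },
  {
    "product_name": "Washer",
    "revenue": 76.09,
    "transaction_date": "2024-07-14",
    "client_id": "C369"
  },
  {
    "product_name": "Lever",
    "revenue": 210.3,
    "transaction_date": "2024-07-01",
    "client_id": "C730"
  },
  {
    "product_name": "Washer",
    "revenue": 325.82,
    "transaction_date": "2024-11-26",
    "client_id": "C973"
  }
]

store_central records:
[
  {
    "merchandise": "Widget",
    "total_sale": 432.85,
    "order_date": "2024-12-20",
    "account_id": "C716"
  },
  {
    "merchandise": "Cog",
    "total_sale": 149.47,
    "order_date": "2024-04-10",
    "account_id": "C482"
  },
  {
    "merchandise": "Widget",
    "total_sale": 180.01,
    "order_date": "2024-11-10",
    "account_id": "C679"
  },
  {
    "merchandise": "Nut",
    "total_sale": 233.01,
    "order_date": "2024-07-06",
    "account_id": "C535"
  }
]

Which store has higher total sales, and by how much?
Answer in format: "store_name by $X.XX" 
store_west by $168.79

Schema mapping: "revenue" (store_west) = "total_sale" (store_central) = sale amount

Total for store_west: 1164.13
Total for store_central: 995.34

Difference: |1164.13 - 995.34| = 168.79
store_west has higher sales by $168.79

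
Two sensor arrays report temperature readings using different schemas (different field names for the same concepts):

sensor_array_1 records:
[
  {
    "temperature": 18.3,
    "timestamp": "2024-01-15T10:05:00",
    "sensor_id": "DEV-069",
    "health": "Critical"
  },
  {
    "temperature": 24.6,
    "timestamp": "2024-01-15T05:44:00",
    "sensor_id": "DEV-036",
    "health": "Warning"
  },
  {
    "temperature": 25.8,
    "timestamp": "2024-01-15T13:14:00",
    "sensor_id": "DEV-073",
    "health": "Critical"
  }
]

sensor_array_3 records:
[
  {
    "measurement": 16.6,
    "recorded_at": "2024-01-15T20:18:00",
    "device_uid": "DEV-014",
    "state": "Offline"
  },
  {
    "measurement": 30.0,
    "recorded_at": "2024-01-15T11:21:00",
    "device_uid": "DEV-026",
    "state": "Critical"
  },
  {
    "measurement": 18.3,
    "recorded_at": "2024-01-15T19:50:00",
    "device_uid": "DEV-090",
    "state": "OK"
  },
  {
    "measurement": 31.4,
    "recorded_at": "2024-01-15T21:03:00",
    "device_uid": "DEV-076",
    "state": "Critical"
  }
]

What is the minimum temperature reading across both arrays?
16.6

Schema mapping: "temperature" (sensor_array_1) = "measurement" (sensor_array_3) = temperature reading

Minimum in sensor_array_1: 18.3
Minimum in sensor_array_3: 16.6

Overall minimum: min(18.3, 16.6) = 16.6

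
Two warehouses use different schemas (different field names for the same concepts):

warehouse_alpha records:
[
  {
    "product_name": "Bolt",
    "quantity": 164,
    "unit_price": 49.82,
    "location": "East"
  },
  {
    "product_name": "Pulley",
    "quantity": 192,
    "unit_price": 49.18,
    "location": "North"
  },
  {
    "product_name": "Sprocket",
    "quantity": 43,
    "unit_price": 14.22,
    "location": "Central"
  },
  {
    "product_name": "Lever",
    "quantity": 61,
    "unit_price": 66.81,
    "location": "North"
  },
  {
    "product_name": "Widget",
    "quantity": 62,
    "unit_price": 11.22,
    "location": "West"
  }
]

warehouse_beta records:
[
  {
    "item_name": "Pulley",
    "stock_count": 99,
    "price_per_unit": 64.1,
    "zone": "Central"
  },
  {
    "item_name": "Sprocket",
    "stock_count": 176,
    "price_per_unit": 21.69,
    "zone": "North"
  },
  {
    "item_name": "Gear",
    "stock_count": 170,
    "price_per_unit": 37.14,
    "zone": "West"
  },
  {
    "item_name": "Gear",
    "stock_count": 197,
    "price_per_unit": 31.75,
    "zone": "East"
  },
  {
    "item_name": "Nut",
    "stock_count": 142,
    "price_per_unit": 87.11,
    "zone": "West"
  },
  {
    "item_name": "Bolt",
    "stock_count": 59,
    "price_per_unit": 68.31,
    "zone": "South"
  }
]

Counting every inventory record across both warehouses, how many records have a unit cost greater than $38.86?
6

Schema mapping: "unit_price" (warehouse_alpha) = "price_per_unit" (warehouse_beta) = unit cost

Records > $38.86 in warehouse_alpha: 3
Records > $38.86 in warehouse_beta: 3

Total count: 3 + 3 = 6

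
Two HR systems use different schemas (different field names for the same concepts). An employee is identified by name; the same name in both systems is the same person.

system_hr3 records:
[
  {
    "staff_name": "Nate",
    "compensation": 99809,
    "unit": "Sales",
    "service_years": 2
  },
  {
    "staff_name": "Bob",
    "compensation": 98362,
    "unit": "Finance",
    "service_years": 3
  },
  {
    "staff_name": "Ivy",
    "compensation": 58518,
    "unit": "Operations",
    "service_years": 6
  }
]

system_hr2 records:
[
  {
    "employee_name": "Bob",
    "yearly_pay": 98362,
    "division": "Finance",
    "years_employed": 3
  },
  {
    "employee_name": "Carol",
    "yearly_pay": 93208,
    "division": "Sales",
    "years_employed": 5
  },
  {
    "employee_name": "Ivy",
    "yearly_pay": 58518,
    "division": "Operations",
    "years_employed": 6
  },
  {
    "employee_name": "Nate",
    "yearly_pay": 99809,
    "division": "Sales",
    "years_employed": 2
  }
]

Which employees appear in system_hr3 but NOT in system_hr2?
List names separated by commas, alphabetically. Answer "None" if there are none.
None

Schema mapping: "staff_name" (system_hr3) = "employee_name" (system_hr2) = employee name

Names in system_hr3: ['Bob', 'Ivy', 'Nate']
Names in system_hr2: ['Bob', 'Carol', 'Ivy', 'Nate']

In system_hr3 but not system_hr2: None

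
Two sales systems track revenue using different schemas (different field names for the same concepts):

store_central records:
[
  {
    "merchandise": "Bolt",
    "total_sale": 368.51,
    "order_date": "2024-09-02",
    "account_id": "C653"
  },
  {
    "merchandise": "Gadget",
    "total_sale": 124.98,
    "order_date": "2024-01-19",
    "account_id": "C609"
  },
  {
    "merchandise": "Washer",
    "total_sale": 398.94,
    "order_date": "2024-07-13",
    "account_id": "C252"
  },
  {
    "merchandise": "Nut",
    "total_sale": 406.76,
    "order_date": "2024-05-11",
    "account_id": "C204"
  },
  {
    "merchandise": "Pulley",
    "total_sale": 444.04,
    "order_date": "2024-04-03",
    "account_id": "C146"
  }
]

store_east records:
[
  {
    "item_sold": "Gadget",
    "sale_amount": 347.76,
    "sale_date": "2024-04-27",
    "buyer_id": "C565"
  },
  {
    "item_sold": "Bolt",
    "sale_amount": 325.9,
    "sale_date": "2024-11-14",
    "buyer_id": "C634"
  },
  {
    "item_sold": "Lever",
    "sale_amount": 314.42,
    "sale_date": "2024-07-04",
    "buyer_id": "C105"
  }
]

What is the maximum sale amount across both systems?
444.04

Reconcile: "total_sale" (store_central) = "sale_amount" (store_east) = sale amount

Maximum in store_central: 444.04
Maximum in store_east: 347.76

Overall maximum: max(444.04, 347.76) = 444.04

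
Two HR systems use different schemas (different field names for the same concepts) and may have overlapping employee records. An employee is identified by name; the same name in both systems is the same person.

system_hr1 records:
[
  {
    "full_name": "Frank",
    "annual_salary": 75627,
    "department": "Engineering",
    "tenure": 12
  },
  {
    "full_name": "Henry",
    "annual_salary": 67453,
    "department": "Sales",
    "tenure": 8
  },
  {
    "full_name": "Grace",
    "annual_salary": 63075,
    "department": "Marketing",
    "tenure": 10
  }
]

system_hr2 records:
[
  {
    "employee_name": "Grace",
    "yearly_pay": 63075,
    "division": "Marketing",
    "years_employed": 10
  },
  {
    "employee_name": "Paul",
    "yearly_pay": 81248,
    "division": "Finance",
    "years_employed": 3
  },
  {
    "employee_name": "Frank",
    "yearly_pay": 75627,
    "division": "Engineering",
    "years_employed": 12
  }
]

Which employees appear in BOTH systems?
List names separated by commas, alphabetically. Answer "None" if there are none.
Frank, Grace

Schema mapping: "full_name" (system_hr1) = "employee_name" (system_hr2) = employee name

Names in system_hr1: ['Frank', 'Grace', 'Henry']
Names in system_hr2: ['Frank', 'Grace', 'Paul']

Intersection: ['Frank', 'Grace']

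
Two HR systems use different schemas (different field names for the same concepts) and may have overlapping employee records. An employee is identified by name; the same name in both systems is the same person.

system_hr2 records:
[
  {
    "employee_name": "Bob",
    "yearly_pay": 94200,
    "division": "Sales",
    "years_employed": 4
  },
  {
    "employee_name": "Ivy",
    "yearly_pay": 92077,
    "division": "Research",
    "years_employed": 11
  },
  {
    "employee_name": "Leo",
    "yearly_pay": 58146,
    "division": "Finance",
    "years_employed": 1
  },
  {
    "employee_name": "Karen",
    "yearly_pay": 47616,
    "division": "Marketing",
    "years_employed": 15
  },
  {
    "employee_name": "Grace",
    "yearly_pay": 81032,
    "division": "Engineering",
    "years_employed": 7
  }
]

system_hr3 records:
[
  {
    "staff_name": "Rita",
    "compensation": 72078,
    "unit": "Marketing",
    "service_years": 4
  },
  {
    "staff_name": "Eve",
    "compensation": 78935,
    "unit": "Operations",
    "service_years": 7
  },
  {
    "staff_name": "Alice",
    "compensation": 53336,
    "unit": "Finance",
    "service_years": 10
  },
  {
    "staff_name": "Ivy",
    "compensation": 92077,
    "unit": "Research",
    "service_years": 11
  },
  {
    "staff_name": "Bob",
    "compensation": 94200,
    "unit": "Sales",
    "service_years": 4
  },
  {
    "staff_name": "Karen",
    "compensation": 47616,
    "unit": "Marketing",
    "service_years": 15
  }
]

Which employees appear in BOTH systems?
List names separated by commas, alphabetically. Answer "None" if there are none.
Bob, Ivy, Karen

Schema mapping: "employee_name" (system_hr2) = "staff_name" (system_hr3) = employee name

Names in system_hr2: ['Bob', 'Grace', 'Ivy', 'Karen', 'Leo']
Names in system_hr3: ['Alice', 'Bob', 'Eve', 'Ivy', 'Karen', 'Rita']

Intersection: ['Bob', 'Ivy', 'Karen']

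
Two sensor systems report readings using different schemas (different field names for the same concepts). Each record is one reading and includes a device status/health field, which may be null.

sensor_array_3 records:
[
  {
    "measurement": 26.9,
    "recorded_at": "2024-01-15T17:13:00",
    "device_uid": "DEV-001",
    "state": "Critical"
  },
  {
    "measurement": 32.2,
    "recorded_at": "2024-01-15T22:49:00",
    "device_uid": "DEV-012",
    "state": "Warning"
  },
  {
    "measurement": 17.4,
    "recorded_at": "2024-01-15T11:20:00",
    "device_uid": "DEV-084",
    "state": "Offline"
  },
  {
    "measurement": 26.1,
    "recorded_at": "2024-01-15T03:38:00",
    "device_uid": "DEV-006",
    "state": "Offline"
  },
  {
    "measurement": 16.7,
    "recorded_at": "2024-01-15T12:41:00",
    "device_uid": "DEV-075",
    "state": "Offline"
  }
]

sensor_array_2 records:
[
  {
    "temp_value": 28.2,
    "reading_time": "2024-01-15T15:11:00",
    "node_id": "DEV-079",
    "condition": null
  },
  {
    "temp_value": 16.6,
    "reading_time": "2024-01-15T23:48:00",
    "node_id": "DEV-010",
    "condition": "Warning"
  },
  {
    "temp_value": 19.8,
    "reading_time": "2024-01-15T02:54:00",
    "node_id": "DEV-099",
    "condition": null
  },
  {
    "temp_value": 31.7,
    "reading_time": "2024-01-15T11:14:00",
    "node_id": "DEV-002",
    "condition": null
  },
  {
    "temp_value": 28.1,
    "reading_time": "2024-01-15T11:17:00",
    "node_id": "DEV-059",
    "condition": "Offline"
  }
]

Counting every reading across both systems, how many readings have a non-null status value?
7

Schema mapping: "state" (sensor_array_3) = "condition" (sensor_array_2) = status

Non-null in sensor_array_3: 5
Non-null in sensor_array_2: 2

Total non-null: 5 + 2 = 7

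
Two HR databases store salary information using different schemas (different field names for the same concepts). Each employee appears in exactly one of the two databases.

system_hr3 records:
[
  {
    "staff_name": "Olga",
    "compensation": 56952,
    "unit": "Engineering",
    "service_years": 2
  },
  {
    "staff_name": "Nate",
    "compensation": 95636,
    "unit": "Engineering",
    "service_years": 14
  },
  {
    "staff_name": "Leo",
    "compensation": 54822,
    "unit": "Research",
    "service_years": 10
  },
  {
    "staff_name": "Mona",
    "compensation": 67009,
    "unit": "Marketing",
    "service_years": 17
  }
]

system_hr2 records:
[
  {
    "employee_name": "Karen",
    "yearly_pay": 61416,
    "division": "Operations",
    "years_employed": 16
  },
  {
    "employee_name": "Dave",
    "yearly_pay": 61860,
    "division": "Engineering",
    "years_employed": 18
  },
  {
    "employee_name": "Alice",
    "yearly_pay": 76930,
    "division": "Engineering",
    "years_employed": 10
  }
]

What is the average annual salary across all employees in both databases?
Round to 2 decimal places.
67803.57

Schema mapping: "compensation" (system_hr3) = "yearly_pay" (system_hr2) = annual salary

All salaries: [56952, 95636, 54822, 67009, 61416, 61860, 76930]
Sum: 474625
Count: 7
Average: 474625 / 7 = 67803.57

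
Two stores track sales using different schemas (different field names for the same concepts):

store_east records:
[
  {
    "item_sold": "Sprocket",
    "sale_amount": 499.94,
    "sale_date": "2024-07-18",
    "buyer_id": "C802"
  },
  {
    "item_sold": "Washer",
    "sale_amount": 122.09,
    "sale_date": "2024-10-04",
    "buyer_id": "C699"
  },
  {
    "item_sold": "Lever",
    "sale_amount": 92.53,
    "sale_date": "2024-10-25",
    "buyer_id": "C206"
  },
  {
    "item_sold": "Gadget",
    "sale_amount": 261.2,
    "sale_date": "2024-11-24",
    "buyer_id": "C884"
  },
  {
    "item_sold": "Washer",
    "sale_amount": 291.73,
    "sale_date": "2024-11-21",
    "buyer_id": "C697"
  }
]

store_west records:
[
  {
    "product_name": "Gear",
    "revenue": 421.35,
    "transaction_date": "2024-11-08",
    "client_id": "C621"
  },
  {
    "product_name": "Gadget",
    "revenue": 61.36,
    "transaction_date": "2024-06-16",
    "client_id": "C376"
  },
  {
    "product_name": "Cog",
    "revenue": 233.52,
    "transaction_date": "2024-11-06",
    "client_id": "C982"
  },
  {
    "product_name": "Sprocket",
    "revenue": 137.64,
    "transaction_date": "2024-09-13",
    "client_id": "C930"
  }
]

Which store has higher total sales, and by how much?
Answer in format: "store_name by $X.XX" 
store_east by $413.62

Schema mapping: "sale_amount" (store_east) = "revenue" (store_west) = sale amount

Total for store_east: 1267.49
Total for store_west: 853.87

Difference: |1267.49 - 853.87| = 413.62
store_east has higher sales by $413.62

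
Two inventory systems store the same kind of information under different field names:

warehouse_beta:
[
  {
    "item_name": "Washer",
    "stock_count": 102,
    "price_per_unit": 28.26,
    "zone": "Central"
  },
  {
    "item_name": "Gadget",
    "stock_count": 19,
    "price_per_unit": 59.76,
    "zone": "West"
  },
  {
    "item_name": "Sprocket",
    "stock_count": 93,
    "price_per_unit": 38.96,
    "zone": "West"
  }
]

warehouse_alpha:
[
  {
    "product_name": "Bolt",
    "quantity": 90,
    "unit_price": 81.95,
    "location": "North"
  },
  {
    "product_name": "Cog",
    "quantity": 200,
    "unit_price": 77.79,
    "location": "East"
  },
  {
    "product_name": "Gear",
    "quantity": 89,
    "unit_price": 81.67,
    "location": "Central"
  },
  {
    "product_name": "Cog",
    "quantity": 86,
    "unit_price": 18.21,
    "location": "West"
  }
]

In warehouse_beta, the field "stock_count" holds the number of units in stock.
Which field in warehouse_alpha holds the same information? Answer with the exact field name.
quantity

In warehouse_beta, "stock_count" holds the number of units in stock.
The fields in warehouse_alpha are: "product_name", "quantity", "unit_price", "location".
"quantity" is the match: the name refers to the same concept and its values are whole-number counts (e.g. 90, 200).
The other fields ("product_name", "unit_price", "location") hold different kinds of data.

So "stock_count" in warehouse_beta corresponds to "quantity" in warehouse_alpha.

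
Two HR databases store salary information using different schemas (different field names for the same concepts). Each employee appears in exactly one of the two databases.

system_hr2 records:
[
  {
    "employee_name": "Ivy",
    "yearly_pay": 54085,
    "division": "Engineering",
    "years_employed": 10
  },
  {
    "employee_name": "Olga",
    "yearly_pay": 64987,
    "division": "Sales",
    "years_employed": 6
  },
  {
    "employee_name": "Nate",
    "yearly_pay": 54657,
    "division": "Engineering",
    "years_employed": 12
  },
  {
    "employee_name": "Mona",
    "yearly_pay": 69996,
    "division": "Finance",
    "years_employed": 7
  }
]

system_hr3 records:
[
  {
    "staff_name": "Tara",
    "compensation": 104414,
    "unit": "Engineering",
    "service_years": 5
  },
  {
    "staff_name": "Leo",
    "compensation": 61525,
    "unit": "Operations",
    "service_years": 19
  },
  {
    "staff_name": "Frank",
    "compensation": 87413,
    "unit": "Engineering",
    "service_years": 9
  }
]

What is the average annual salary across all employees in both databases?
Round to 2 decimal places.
71011.00

Schema mapping: "yearly_pay" (system_hr2) = "compensation" (system_hr3) = annual salary

All salaries: [54085, 64987, 54657, 69996, 104414, 61525, 87413]
Sum: 497077
Count: 7
Average: 497077 / 7 = 71011.00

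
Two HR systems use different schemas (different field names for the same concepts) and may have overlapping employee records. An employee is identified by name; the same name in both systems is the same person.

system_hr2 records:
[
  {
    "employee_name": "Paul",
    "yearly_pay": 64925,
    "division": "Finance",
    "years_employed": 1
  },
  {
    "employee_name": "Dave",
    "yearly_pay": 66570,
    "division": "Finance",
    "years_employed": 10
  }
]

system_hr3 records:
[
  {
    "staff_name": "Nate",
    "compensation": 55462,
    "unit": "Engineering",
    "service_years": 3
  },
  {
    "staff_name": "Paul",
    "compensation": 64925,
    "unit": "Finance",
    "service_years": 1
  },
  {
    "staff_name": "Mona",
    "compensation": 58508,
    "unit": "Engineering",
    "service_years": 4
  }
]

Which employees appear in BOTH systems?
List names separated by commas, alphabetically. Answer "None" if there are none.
Paul

Schema mapping: "employee_name" (system_hr2) = "staff_name" (system_hr3) = employee name

Names in system_hr2: ['Dave', 'Paul']
Names in system_hr3: ['Mona', 'Nate', 'Paul']

Intersection: ['Paul']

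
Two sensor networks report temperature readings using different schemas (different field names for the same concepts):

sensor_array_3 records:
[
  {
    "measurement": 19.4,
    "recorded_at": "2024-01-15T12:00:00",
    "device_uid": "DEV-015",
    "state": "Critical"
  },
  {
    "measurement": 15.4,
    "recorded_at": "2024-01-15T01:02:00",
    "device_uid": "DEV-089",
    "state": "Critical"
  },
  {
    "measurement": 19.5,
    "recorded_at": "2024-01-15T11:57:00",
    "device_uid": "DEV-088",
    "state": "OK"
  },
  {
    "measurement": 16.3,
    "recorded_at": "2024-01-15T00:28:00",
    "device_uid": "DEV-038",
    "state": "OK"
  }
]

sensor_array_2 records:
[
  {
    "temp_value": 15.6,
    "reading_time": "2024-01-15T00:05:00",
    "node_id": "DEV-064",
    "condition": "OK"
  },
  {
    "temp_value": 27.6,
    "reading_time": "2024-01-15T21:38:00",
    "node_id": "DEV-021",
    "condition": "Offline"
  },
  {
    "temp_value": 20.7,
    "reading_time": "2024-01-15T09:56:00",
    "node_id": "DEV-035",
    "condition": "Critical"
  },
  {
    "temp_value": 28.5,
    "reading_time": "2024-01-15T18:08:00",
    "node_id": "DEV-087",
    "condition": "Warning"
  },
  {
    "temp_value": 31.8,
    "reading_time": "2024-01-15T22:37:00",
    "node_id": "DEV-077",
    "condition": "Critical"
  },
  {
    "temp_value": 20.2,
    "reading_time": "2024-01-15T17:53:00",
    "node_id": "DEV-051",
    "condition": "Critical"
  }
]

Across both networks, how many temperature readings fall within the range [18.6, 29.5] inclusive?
6

Schema mapping: "measurement" (sensor_array_3) = "temp_value" (sensor_array_2) = temperature

Readings in [18.6, 29.5] from sensor_array_3: 2
Readings in [18.6, 29.5] from sensor_array_2: 4

Total count: 2 + 4 = 6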